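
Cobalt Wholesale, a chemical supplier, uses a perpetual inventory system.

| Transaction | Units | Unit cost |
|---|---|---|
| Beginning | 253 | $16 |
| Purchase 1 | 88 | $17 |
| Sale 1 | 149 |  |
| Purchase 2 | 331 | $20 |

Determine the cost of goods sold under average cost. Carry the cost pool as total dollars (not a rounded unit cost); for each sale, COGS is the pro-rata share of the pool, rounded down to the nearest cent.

COGS = $2,422.45

After Beginning: 253 on hand, pool $4,048.00 (≈ $16.0000 each)
After Purchase 1: 341 on hand, pool $5,544.00 (≈ $16.2581 each)
Sale 1, sell 149: 149/341 × $5,544.00 → $2,422.45
After Purchase 2: 523 on hand, pool $9,741.55 (≈ $18.6263 each)
Ending inventory (cost pool remaining) = $9,741.55
Check: goods available $12,164.00 = COGS $2,422.45 + ending $9,741.55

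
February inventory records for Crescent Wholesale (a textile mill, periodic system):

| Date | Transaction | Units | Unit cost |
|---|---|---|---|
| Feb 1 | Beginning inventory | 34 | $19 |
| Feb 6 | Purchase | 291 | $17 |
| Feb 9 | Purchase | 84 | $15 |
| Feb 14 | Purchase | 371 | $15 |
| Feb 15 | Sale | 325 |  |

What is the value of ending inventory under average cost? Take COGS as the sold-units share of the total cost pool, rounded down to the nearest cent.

Ending inventory = $7,243.84

Feb 15, sell 325: 325/780 × $12,418.00 → $5,174.16
Ending inventory (cost pool remaining) = $7,243.84
Check: goods available $12,418.00 = COGS $5,174.16 + ending $7,243.84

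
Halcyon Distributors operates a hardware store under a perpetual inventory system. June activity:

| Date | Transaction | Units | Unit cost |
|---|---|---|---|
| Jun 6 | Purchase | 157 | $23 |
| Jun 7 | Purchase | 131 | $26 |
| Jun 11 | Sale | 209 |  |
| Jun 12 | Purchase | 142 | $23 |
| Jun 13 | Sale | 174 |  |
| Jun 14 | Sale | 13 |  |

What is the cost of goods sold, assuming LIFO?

Jun 11, 209 sold [LIFO — newest first]: 131 @ $26 + 78 @ $23 = $5,200
Jun 13, 174 sold [LIFO — newest first]: 142 @ $23 + 32 @ $23 = $4,002
Jun 14, 13 sold [LIFO — newest first]: 13 @ $23 = $299
Total COGS = $5,200 + $4,002 + $299 = $9,501
Ending inventory: 34 @ $23 = $782

COGS = $9,501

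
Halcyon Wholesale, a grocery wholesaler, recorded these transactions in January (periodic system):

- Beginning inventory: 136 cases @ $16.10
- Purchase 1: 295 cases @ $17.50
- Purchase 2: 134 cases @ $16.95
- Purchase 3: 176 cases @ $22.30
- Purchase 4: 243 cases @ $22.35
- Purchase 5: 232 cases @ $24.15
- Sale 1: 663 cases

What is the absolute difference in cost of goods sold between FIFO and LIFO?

FIFO COGS: 136 @ $16.10 + 295 @ $17.50 + 134 @ $16.95 + 98 @ $22.30 = $11,808.80
LIFO COGS: 232 @ $24.15 + 243 @ $22.35 + 176 @ $22.30 + 12 @ $16.95 = $15,162.05
Difference = |$11,808.80 − $15,162.05| = $3,353.25

$3,353.25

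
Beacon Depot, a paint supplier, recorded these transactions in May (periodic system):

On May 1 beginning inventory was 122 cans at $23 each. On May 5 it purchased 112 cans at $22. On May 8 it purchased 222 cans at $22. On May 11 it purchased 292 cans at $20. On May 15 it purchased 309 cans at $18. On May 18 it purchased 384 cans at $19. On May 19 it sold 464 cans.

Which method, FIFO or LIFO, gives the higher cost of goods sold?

FIFO

FIFO COGS: 122 @ $23 + 112 @ $22 + 222 @ $22 + 8 @ $20 = $10,314
LIFO COGS: 384 @ $19 + 80 @ $18 = $8,736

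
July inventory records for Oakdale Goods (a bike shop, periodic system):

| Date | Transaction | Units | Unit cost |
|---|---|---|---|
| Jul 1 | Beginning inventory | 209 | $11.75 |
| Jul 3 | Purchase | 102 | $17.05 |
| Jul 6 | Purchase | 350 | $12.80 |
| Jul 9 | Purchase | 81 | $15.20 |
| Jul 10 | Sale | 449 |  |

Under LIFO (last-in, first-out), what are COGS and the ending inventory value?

COGS = $6,018.10; ending inventory = $3,887.95

Jul 10, 449 sold [LIFO — newest first]: 81 @ $15.20 + 350 @ $12.80 + 18 @ $17.05 = $6,018.10
Ending inventory: 209 @ $11.75 + 84 @ $17.05 = $3,887.95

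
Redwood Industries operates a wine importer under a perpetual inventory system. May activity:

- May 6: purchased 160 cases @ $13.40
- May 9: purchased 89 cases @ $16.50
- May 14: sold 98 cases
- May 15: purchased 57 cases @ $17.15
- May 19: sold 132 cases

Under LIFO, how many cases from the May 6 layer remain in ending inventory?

May 14, 98 sold [LIFO — newest first]: 89 @ $16.50 + 9 @ $13.40 = $1,589.10
May 19, 132 sold [LIFO — newest first]: 57 @ $17.15 + 75 @ $13.40 = $1,982.55
Total COGS = $1,589.10 + $1,982.55 = $3,571.65
Ending inventory: 76 @ $13.40 = $1,018.40

76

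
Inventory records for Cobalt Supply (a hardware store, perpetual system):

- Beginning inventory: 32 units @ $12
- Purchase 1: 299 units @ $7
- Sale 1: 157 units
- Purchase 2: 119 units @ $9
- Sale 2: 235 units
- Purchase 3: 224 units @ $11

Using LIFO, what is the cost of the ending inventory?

Sale 1 (157) [LIFO — newest first]: 157 @ $7 = $1,099
Sale 2 (235) [LIFO — newest first]: 119 @ $9 + 116 @ $7 = $1,883
Total COGS = $1,099 + $1,883 = $2,982
Ending inventory: 32 @ $12 + 26 @ $7 + 224 @ $11 = $3,030

Ending inventory = $3,030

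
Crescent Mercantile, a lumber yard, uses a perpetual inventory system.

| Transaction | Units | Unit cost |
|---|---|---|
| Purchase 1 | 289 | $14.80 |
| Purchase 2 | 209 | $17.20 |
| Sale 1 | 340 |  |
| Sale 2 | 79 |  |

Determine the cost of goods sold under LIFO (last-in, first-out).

COGS = $6,702.80

Sale 1 (340) [LIFO — newest first]: 209 @ $17.20 + 131 @ $14.80 = $5,533.60
Sale 2 (79) [LIFO — newest first]: 79 @ $14.80 = $1,169.20
Total COGS = $5,533.60 + $1,169.20 = $6,702.80
Ending inventory: 79 @ $14.80 = $1,169.20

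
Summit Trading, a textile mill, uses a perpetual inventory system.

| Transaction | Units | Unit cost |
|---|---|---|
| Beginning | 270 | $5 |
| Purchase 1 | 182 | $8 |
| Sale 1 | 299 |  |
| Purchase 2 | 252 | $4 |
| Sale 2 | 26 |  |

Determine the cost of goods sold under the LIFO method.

COGS = $2,145

Sale 1 (299) [LIFO — newest first]: 182 @ $8 + 117 @ $5 = $2,041
Sale 2 (26) [LIFO — newest first]: 26 @ $4 = $104
Total COGS = $2,041 + $104 = $2,145
Ending inventory: 153 @ $5 + 226 @ $4 = $1,669
Check: goods available $3,814 = COGS $2,145 + ending $1,669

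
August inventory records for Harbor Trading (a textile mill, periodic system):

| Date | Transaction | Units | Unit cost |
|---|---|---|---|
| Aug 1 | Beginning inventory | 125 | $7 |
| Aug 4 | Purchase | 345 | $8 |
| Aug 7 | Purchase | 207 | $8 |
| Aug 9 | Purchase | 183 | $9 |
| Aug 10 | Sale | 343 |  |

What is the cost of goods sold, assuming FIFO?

Aug 10, 343 sold [FIFO — oldest first]: 125 @ $7 + 218 @ $8 = $2,619
Ending inventory: 127 @ $8 + 207 @ $8 + 183 @ $9 = $4,319

COGS = $2,619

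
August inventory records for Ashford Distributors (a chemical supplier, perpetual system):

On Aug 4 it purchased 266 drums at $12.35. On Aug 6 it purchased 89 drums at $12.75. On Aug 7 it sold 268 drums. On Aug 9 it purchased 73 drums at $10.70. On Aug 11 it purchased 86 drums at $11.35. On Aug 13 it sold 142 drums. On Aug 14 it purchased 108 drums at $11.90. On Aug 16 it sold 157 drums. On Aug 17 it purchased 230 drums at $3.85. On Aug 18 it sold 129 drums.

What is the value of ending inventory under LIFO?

Ending inventory = $1,068.10

Aug 7, 268 sold [LIFO — newest first]: 89 @ $12.75 + 179 @ $12.35 = $3,345.40
Aug 13, 142 sold [LIFO — newest first]: 86 @ $11.35 + 56 @ $10.70 = $1,575.30
Aug 16, 157 sold [LIFO — newest first]: 108 @ $11.90 + 17 @ $10.70 + 32 @ $12.35 = $1,862.30
Aug 18, 129 sold [LIFO — newest first]: 129 @ $3.85 = $496.65
Total COGS = $3,345.40 + $1,575.30 + $1,862.30 + $496.65 = $7,279.65
Ending inventory: 55 @ $12.35 + 101 @ $3.85 = $1,068.10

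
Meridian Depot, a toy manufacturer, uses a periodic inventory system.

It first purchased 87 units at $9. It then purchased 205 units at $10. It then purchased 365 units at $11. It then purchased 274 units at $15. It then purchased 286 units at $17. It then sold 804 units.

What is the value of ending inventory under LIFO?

Sale 1 (804) [LIFO — newest first]: 286 @ $17 + 274 @ $15 + 244 @ $11 = $11,656
Ending inventory: 87 @ $9 + 205 @ $10 + 121 @ $11 = $4,164

Ending inventory = $4,164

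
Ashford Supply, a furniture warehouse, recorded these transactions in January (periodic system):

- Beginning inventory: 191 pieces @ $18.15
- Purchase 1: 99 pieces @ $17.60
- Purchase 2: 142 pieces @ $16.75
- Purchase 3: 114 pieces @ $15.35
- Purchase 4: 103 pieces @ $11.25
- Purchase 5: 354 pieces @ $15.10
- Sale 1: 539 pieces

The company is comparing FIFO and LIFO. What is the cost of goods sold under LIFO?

FIFO COGS: 191 @ $18.15 + 99 @ $17.60 + 142 @ $16.75 + 107 @ $15.35 = $9,230.00
LIFO COGS: 354 @ $15.10 + 103 @ $11.25 + 82 @ $15.35 = $7,762.85

COGS = $7,762.85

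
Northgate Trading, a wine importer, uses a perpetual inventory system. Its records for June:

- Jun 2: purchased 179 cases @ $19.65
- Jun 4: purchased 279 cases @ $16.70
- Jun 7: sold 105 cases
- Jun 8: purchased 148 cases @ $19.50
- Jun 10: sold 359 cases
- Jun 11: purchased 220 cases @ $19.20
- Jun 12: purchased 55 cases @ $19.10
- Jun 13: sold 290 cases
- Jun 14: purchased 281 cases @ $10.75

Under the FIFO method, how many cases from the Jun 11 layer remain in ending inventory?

Jun 7, 105 sold [FIFO — oldest first]: 105 @ $19.65 = $2,063.25
Jun 10, 359 sold [FIFO — oldest first]: 74 @ $19.65 + 279 @ $16.70 + 6 @ $19.50 = $6,230.40
Jun 13, 290 sold [FIFO — oldest first]: 142 @ $19.50 + 148 @ $19.20 = $5,610.60
Total COGS = $2,063.25 + $6,230.40 + $5,610.60 = $13,904.25
Ending inventory: 72 @ $19.20 + 55 @ $19.10 + 281 @ $10.75 = $5,453.65

72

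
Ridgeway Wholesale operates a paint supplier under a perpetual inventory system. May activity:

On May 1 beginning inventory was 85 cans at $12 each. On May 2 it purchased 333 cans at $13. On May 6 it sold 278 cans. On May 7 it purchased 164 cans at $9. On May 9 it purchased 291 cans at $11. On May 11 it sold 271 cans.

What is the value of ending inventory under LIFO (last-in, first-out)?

May 6, 278 sold [LIFO — newest first]: 278 @ $13 = $3,614
May 11, 271 sold [LIFO — newest first]: 271 @ $11 = $2,981
Total COGS = $3,614 + $2,981 = $6,595
Ending inventory: 85 @ $12 + 55 @ $13 + 164 @ $9 + 20 @ $11 = $3,431

Ending inventory = $3,431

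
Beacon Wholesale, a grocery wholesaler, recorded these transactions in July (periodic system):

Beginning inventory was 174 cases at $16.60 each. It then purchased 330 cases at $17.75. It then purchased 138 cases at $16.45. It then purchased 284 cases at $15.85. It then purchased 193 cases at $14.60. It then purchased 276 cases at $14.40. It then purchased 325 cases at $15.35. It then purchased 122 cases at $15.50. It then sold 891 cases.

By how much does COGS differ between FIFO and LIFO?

$1,655.70

FIFO COGS: 174 @ $16.60 + 330 @ $17.75 + 138 @ $16.45 + 249 @ $15.85 = $14,962.65
LIFO COGS: 122 @ $15.50 + 325 @ $15.35 + 276 @ $14.40 + 168 @ $14.60 = $13,306.95
Difference = |$14,962.65 − $13,306.95| = $1,655.70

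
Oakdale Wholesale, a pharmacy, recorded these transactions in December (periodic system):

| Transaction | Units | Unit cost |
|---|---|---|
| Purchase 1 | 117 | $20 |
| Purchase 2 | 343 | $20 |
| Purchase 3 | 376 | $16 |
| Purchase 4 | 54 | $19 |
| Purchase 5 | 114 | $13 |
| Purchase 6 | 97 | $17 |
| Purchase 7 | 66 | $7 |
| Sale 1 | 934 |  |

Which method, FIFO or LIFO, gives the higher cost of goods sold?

FIFO

FIFO COGS: 117 @ $20 + 343 @ $20 + 376 @ $16 + 54 @ $19 + 44 @ $13 = $16,814
LIFO COGS: 66 @ $7 + 97 @ $17 + 114 @ $13 + 54 @ $19 + 376 @ $16 + 227 @ $20 = $15,175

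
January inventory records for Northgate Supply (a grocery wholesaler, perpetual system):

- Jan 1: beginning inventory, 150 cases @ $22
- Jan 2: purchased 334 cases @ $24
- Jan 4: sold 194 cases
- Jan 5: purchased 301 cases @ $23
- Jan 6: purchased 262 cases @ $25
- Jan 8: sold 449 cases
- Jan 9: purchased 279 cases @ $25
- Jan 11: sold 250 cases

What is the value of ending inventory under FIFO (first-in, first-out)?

Jan 4, 194 sold [FIFO — oldest first]: 150 @ $22 + 44 @ $24 = $4,356
Jan 8, 449 sold [FIFO — oldest first]: 290 @ $24 + 159 @ $23 = $10,617
Jan 11, 250 sold [FIFO — oldest first]: 142 @ $23 + 108 @ $25 = $5,966
Total COGS = $4,356 + $10,617 + $5,966 = $20,939
Ending inventory: 154 @ $25 + 279 @ $25 = $10,825

Ending inventory = $10,825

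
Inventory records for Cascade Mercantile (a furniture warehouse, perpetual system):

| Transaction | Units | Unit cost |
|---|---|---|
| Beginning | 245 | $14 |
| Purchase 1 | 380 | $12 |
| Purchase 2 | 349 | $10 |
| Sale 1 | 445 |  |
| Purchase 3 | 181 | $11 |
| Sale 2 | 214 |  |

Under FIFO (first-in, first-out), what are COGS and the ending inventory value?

COGS = $8,330; ending inventory = $5,141

Sale 1 (445) [FIFO — oldest first]: 245 @ $14 + 200 @ $12 = $5,830
Sale 2 (214) [FIFO — oldest first]: 180 @ $12 + 34 @ $10 = $2,500
Total COGS = $5,830 + $2,500 = $8,330
Ending inventory: 315 @ $10 + 181 @ $11 = $5,141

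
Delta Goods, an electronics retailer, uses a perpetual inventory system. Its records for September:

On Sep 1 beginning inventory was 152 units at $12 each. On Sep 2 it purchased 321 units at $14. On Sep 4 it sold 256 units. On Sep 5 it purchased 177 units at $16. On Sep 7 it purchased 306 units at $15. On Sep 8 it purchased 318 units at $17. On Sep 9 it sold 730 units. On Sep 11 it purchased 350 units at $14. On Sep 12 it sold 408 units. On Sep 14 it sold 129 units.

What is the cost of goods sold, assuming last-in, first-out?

Sep 4, 256 sold [LIFO — newest first]: 256 @ $14 = $3,584
Sep 9, 730 sold [LIFO — newest first]: 318 @ $17 + 306 @ $15 + 106 @ $16 = $11,692
Sep 12, 408 sold [LIFO — newest first]: 350 @ $14 + 58 @ $16 = $5,828
Sep 14, 129 sold [LIFO — newest first]: 13 @ $16 + 65 @ $14 + 51 @ $12 = $1,730
Total COGS = $3,584 + $11,692 + $5,828 + $1,730 = $22,834
Ending inventory: 101 @ $12 = $1,212

COGS = $22,834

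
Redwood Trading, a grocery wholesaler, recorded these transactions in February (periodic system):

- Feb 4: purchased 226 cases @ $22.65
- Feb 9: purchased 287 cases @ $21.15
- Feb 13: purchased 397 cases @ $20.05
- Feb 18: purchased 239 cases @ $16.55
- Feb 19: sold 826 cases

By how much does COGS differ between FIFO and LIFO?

$1,530.80

FIFO COGS: 226 @ $22.65 + 287 @ $21.15 + 313 @ $20.05 = $17,464.60
LIFO COGS: 239 @ $16.55 + 397 @ $20.05 + 190 @ $21.15 = $15,933.80
Difference = |$17,464.60 − $15,933.80| = $1,530.80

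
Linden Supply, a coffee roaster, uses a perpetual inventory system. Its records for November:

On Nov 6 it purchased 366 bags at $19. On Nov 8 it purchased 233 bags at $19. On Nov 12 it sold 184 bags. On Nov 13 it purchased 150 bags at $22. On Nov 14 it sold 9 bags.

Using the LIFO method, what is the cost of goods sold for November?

Nov 12, 184 sold [LIFO — newest first]: 184 @ $19 = $3,496
Nov 14, 9 sold [LIFO — newest first]: 9 @ $22 = $198
Total COGS = $3,496 + $198 = $3,694
Ending inventory: 366 @ $19 + 49 @ $19 + 141 @ $22 = $10,987
Check: goods available $14,681 = COGS $3,694 + ending $10,987

COGS = $3,694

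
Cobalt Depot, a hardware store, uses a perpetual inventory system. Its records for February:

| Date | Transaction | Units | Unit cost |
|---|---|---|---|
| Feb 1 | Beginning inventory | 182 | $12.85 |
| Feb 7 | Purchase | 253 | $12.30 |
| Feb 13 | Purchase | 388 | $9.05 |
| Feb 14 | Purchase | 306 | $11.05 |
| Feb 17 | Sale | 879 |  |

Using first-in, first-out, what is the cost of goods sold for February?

COGS = $9,580.80

Feb 17, 879 sold [FIFO — oldest first]: 182 @ $12.85 + 253 @ $12.30 + 388 @ $9.05 + 56 @ $11.05 = $9,580.80
Ending inventory: 250 @ $11.05 = $2,762.50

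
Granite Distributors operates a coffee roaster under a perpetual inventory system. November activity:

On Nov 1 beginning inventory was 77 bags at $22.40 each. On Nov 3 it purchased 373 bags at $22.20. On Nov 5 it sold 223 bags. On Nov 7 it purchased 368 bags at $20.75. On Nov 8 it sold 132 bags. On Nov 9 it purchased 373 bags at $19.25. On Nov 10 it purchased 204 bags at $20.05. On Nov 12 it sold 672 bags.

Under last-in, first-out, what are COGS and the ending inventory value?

Nov 5, 223 sold [LIFO — newest first]: 223 @ $22.20 = $4,950.60
Nov 8, 132 sold [LIFO — newest first]: 132 @ $20.75 = $2,739.00
Nov 12, 672 sold [LIFO — newest first]: 204 @ $20.05 + 373 @ $19.25 + 95 @ $20.75 = $13,241.70
Total COGS = $4,950.60 + $2,739.00 + $13,241.70 = $20,931.30
Ending inventory: 77 @ $22.40 + 150 @ $22.20 + 141 @ $20.75 = $7,980.55
Check: goods available $28,911.85 = COGS $20,931.30 + ending $7,980.55

COGS = $20,931.30; ending inventory = $7,980.55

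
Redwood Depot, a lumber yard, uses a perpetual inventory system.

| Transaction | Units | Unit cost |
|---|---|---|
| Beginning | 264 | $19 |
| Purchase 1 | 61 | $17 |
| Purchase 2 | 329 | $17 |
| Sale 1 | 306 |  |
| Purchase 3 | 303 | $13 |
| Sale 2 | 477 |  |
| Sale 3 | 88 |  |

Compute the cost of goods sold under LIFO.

Sale 1 (306) [LIFO — newest first]: 306 @ $17 = $5,202
Sale 2 (477) [LIFO — newest first]: 303 @ $13 + 23 @ $17 + 61 @ $17 + 90 @ $19 = $7,077
Sale 3 (88) [LIFO — newest first]: 88 @ $19 = $1,672
Total COGS = $5,202 + $7,077 + $1,672 = $13,951
Ending inventory: 86 @ $19 = $1,634

COGS = $13,951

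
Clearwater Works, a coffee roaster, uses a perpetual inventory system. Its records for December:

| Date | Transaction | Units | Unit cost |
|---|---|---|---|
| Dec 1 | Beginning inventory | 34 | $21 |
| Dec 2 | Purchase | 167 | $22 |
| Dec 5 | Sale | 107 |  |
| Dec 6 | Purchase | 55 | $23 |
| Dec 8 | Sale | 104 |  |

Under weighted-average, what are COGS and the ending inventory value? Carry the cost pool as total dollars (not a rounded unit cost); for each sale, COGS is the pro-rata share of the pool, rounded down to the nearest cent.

After Dec 1: 34 on hand, pool $714.00 (≈ $21.0000 each)
After Dec 2: 201 on hand, pool $4,388.00 (≈ $21.8308 each)
Dec 5, sell 107: 107/201 × $4,388.00 → $2,335.90
After Dec 6: 149 on hand, pool $3,317.10 (≈ $22.2624 each)
Dec 8, sell 104: 104/149 × $3,317.10 → $2,315.29
Total COGS = $2,335.90 + $2,315.29 = $4,651.19
Ending inventory (cost pool remaining) = $1,001.81

COGS = $4,651.19; ending inventory = $1,001.81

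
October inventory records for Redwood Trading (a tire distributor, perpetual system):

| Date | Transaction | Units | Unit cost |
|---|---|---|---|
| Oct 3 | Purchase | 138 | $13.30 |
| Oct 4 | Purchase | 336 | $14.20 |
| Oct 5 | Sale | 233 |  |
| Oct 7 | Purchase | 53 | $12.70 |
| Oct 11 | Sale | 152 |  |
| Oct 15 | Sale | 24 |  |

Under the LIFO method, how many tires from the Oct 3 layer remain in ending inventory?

118

Oct 5, 233 sold [LIFO — newest first]: 233 @ $14.20 = $3,308.60
Oct 11, 152 sold [LIFO — newest first]: 53 @ $12.70 + 99 @ $14.20 = $2,078.90
Oct 15, 24 sold [LIFO — newest first]: 4 @ $14.20 + 20 @ $13.30 = $322.80
Total COGS = $3,308.60 + $2,078.90 + $322.80 = $5,710.30
Ending inventory: 118 @ $13.30 = $1,569.40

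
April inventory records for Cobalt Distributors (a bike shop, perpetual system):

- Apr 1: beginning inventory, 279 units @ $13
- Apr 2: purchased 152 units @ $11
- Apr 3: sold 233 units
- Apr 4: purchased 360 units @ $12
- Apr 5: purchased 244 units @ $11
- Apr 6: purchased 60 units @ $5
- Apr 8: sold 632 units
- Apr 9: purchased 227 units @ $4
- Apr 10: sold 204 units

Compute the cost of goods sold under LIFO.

COGS = $10,461

Apr 3, 233 sold [LIFO — newest first]: 152 @ $11 + 81 @ $13 = $2,725
Apr 8, 632 sold [LIFO — newest first]: 60 @ $5 + 244 @ $11 + 328 @ $12 = $6,920
Apr 10, 204 sold [LIFO — newest first]: 204 @ $4 = $816
Total COGS = $2,725 + $6,920 + $816 = $10,461
Ending inventory: 198 @ $13 + 32 @ $12 + 23 @ $4 = $3,050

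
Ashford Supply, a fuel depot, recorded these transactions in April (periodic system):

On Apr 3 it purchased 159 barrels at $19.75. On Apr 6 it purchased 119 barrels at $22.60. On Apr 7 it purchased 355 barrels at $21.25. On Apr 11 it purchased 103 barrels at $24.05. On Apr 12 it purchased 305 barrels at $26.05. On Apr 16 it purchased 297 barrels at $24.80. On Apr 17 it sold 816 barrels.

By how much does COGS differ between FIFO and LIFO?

FIFO COGS: 159 @ $19.75 + 119 @ $22.60 + 355 @ $21.25 + 103 @ $24.05 + 80 @ $26.05 = $17,934.55
LIFO COGS: 297 @ $24.80 + 305 @ $26.05 + 103 @ $24.05 + 111 @ $21.25 = $20,146.75
Difference = |$17,934.55 − $20,146.75| = $2,212.20

$2,212.20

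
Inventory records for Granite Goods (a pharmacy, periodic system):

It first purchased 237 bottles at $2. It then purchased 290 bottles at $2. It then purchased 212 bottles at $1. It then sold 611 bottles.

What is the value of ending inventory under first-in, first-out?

Sale 1 (611) [FIFO — oldest first]: 237 @ $2 + 290 @ $2 + 84 @ $1 = $1,138
Ending inventory: 128 @ $1 = $128
Check: goods available $1,266 = COGS $1,138 + ending $128

Ending inventory = $128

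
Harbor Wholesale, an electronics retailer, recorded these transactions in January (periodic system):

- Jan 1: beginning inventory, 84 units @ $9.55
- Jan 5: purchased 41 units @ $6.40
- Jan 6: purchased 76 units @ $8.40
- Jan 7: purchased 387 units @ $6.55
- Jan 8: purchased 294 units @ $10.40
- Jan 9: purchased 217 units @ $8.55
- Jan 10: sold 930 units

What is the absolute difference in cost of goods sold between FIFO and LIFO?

FIFO COGS: 84 @ $9.55 + 41 @ $6.40 + 76 @ $8.40 + 387 @ $6.55 + 294 @ $10.40 + 48 @ $8.55 = $7,705.85
LIFO COGS: 217 @ $8.55 + 294 @ $10.40 + 387 @ $6.55 + 32 @ $8.40 = $7,716.60
Difference = |$7,705.85 − $7,716.60| = $10.75

$10.75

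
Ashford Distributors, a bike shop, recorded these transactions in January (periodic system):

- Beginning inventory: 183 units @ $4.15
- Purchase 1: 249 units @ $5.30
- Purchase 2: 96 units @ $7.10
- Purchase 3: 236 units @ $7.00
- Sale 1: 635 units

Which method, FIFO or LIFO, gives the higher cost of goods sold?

FIFO COGS: 183 @ $4.15 + 249 @ $5.30 + 96 @ $7.10 + 107 @ $7.00 = $3,509.75
LIFO COGS: 236 @ $7.00 + 96 @ $7.10 + 249 @ $5.30 + 54 @ $4.15 = $3,877.40

LIFO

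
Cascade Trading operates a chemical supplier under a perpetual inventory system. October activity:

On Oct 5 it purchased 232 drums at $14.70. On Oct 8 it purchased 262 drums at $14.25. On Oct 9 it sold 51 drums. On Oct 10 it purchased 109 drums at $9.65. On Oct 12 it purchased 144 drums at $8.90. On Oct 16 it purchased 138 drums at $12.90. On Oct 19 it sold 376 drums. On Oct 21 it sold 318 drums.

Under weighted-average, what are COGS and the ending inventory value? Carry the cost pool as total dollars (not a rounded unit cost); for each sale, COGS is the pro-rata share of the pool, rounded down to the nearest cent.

COGS = $9,491.59; ending inventory = $1,765.96

After Oct 5: 232 on hand, pool $3,410.40 (≈ $14.7000 each)
After Oct 8: 494 on hand, pool $7,143.90 (≈ $14.4613 each)
Oct 9, sell 51: 51/494 × $7,143.90 → $737.52
After Oct 10: 552 on hand, pool $7,458.23 (≈ $13.5113 each)
After Oct 12: 696 on hand, pool $8,739.83 (≈ $12.5572 each)
After Oct 16: 834 on hand, pool $10,520.03 (≈ $12.6139 each)
Oct 19, sell 376: 376/834 × $10,520.03 → $4,742.84
Oct 21, sell 318: 318/458 × $5,777.19 → $4,011.23
Total COGS = $737.52 + $4,742.84 + $4,011.23 = $9,491.59
Ending inventory (cost pool remaining) = $1,765.96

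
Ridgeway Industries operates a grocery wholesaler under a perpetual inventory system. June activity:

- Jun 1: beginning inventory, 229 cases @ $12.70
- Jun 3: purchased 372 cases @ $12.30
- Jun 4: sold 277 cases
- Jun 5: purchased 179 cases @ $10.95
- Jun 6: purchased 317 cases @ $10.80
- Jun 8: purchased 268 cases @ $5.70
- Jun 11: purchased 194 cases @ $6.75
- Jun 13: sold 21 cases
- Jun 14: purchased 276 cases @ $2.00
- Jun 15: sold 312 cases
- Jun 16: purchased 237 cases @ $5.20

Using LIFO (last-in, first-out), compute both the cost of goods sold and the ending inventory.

COGS = $4,343.85; ending inventory = $13,145.20

Jun 4, 277 sold [LIFO — newest first]: 277 @ $12.30 = $3,407.10
Jun 13, 21 sold [LIFO — newest first]: 21 @ $6.75 = $141.75
Jun 15, 312 sold [LIFO — newest first]: 276 @ $2.00 + 36 @ $6.75 = $795.00
Total COGS = $3,407.10 + $141.75 + $795.00 = $4,343.85
Ending inventory: 229 @ $12.70 + 95 @ $12.30 + 179 @ $10.95 + 317 @ $10.80 + 268 @ $5.70 + 137 @ $6.75 + 237 @ $5.20 = $13,145.20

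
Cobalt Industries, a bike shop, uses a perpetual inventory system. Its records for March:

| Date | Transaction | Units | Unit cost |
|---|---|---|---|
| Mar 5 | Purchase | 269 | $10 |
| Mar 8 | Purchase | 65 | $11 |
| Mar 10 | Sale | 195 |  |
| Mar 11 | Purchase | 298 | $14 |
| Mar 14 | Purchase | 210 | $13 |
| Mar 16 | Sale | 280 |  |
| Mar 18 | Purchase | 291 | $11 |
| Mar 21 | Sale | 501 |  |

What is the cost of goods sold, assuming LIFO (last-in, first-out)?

COGS = $11,866

Mar 10, 195 sold [LIFO — newest first]: 65 @ $11 + 130 @ $10 = $2,015
Mar 16, 280 sold [LIFO — newest first]: 210 @ $13 + 70 @ $14 = $3,710
Mar 21, 501 sold [LIFO — newest first]: 291 @ $11 + 210 @ $14 = $6,141
Total COGS = $2,015 + $3,710 + $6,141 = $11,866
Ending inventory: 139 @ $10 + 18 @ $14 = $1,642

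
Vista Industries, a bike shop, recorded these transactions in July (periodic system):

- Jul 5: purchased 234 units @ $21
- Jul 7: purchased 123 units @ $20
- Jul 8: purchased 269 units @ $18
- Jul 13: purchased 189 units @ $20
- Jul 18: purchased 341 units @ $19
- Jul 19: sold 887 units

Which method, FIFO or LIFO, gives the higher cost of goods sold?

FIFO COGS: 234 @ $21 + 123 @ $20 + 269 @ $18 + 189 @ $20 + 72 @ $19 = $17,364
LIFO COGS: 341 @ $19 + 189 @ $20 + 269 @ $18 + 88 @ $20 = $16,861

FIFO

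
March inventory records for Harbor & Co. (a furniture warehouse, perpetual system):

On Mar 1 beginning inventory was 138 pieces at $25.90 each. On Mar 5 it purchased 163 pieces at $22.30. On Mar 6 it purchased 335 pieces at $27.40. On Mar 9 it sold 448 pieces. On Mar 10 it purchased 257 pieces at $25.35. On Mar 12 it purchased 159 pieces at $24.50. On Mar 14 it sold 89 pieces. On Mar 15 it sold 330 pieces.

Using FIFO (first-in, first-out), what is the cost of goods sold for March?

Mar 9, 448 sold [FIFO — oldest first]: 138 @ $25.90 + 163 @ $22.30 + 147 @ $27.40 = $11,236.90
Mar 14, 89 sold [FIFO — oldest first]: 89 @ $27.40 = $2,438.60
Mar 15, 330 sold [FIFO — oldest first]: 99 @ $27.40 + 231 @ $25.35 = $8,568.45
Total COGS = $11,236.90 + $2,438.60 + $8,568.45 = $22,243.95
Ending inventory: 26 @ $25.35 + 159 @ $24.50 = $4,554.60

COGS = $22,243.95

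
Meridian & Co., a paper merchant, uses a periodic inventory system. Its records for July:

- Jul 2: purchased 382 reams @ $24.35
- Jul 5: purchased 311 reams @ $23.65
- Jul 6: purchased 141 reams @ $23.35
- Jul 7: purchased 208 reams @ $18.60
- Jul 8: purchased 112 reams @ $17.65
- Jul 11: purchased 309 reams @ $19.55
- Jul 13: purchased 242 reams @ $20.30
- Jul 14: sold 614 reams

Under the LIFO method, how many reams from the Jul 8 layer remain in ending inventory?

Jul 14, 614 sold [LIFO — newest first]: 242 @ $20.30 + 309 @ $19.55 + 63 @ $17.65 = $12,065.50
Ending inventory: 382 @ $24.35 + 311 @ $23.65 + 141 @ $23.35 + 208 @ $18.60 + 49 @ $17.65 = $24,682.85
Check: goods available $36,748.35 = COGS $12,065.50 + ending $24,682.85

49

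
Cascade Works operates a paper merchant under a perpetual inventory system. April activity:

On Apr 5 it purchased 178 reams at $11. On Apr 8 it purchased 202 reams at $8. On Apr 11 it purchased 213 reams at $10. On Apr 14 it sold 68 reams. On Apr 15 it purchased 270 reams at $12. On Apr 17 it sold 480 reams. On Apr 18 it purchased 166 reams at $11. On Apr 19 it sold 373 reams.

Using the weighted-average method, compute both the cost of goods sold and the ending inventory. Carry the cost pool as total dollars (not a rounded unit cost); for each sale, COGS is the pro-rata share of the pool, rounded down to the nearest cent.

After Apr 5: 178 on hand, pool $1,958.00 (≈ $11.0000 each)
After Apr 8: 380 on hand, pool $3,574.00 (≈ $9.4053 each)
After Apr 11: 593 on hand, pool $5,704.00 (≈ $9.6189 each)
Apr 14, sell 68: 68/593 × $5,704.00 → $654.08
After Apr 15: 795 on hand, pool $8,289.92 (≈ $10.4276 each)
Apr 17, sell 480: 480/795 × $8,289.92 → $5,005.23
After Apr 18: 481 on hand, pool $5,110.69 (≈ $10.6251 each)
Apr 19, sell 373: 373/481 × $5,110.69 → $3,963.17
Total COGS = $654.08 + $5,005.23 + $3,963.17 = $9,622.48
Ending inventory (cost pool remaining) = $1,147.52
Check: goods available $10,770.00 = COGS $9,622.48 + ending $1,147.52

COGS = $9,622.48; ending inventory = $1,147.52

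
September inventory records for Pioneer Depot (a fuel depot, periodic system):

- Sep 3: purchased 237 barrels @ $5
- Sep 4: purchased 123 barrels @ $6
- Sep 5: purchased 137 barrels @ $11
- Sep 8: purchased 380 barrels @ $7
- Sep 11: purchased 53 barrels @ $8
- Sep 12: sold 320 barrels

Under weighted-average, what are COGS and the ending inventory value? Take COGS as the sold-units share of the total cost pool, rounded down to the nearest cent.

COGS = $2,241.37; ending inventory = $4,272.63

Sep 12, sell 320: 320/930 × $6,514.00 → $2,241.37
Ending inventory (cost pool remaining) = $4,272.63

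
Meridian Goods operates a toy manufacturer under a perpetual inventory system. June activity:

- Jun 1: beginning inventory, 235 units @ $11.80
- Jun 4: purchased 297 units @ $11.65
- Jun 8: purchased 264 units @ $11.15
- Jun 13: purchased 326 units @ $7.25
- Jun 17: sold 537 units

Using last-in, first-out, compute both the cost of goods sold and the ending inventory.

Jun 17, 537 sold [LIFO — newest first]: 326 @ $7.25 + 211 @ $11.15 = $4,716.15
Ending inventory: 235 @ $11.80 + 297 @ $11.65 + 53 @ $11.15 = $6,824.00

COGS = $4,716.15; ending inventory = $6,824.00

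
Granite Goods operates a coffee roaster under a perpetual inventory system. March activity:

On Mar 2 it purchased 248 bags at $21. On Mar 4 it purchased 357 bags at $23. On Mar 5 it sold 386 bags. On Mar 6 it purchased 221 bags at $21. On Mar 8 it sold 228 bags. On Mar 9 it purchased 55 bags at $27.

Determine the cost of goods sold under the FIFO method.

Mar 5, 386 sold [FIFO — oldest first]: 248 @ $21 + 138 @ $23 = $8,382
Mar 8, 228 sold [FIFO — oldest first]: 219 @ $23 + 9 @ $21 = $5,226
Total COGS = $8,382 + $5,226 = $13,608
Ending inventory: 212 @ $21 + 55 @ $27 = $5,937
Check: goods available $19,545 = COGS $13,608 + ending $5,937

COGS = $13,608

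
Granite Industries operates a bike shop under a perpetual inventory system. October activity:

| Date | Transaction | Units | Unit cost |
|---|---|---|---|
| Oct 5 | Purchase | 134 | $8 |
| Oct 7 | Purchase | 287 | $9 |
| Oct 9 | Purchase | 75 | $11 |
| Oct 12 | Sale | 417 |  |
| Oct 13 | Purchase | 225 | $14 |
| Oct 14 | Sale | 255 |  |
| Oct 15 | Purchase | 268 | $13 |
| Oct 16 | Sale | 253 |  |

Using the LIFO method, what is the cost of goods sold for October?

Oct 12, 417 sold [LIFO — newest first]: 75 @ $11 + 287 @ $9 + 55 @ $8 = $3,848
Oct 14, 255 sold [LIFO — newest first]: 225 @ $14 + 30 @ $8 = $3,390
Oct 16, 253 sold [LIFO — newest first]: 253 @ $13 = $3,289
Total COGS = $3,848 + $3,390 + $3,289 = $10,527
Ending inventory: 49 @ $8 + 15 @ $13 = $587
Check: goods available $11,114 = COGS $10,527 + ending $587

COGS = $10,527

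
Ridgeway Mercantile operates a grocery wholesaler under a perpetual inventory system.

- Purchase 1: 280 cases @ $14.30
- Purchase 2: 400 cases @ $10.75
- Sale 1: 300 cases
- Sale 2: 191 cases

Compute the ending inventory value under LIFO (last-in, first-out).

Ending inventory = $2,702.70

Sale 1 (300) [LIFO — newest first]: 300 @ $10.75 = $3,225.00
Sale 2 (191) [LIFO — newest first]: 100 @ $10.75 + 91 @ $14.30 = $2,376.30
Total COGS = $3,225.00 + $2,376.30 = $5,601.30
Ending inventory: 189 @ $14.30 = $2,702.70
Check: goods available $8,304.00 = COGS $5,601.30 + ending $2,702.70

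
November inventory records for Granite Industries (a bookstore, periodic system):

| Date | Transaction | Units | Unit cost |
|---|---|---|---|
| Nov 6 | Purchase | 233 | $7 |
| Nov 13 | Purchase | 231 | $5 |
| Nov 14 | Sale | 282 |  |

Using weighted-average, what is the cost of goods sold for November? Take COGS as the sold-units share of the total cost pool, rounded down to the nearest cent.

COGS = $1,693.21

Nov 14, sell 282: 282/464 × $2,786.00 → $1,693.21
Ending inventory (cost pool remaining) = $1,092.79
Check: goods available $2,786.00 = COGS $1,693.21 + ending $1,092.79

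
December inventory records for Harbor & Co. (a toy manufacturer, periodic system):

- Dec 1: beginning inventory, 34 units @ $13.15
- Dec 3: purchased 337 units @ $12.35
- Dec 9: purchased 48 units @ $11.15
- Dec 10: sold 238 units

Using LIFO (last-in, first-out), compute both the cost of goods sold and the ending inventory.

COGS = $2,881.70; ending inventory = $2,262.55

Dec 10, 238 sold [LIFO — newest first]: 48 @ $11.15 + 190 @ $12.35 = $2,881.70
Ending inventory: 34 @ $13.15 + 147 @ $12.35 = $2,262.55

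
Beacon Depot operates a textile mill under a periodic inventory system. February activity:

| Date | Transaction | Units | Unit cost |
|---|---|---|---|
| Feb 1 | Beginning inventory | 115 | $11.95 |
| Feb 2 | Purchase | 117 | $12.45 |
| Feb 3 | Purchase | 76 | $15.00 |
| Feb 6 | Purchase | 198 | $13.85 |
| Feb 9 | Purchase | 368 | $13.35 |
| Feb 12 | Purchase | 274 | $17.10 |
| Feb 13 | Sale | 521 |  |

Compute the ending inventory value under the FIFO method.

Feb 13, 521 sold [FIFO — oldest first]: 115 @ $11.95 + 117 @ $12.45 + 76 @ $15.00 + 198 @ $13.85 + 15 @ $13.35 = $6,913.45
Ending inventory: 353 @ $13.35 + 274 @ $17.10 = $9,397.95

Ending inventory = $9,397.95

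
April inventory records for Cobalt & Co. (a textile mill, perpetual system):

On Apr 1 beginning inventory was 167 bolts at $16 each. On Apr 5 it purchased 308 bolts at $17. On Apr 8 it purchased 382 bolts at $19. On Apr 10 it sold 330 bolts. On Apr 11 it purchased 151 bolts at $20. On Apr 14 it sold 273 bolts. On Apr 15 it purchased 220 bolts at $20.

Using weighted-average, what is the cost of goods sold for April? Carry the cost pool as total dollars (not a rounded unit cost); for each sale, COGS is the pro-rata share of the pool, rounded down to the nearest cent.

After Apr 1: 167 on hand, pool $2,672.00 (≈ $16.0000 each)
After Apr 5: 475 on hand, pool $7,908.00 (≈ $16.6484 each)
After Apr 8: 857 on hand, pool $15,166.00 (≈ $17.6966 each)
Apr 10, sell 330: 330/857 × $15,166.00 → $5,839.88
After Apr 11: 678 on hand, pool $12,346.12 (≈ $18.2096 each)
Apr 14, sell 273: 273/678 × $12,346.12 → $4,971.22
After Apr 15: 625 on hand, pool $11,774.90 (≈ $18.8398 each)
Total COGS = $5,839.88 + $4,971.22 = $10,811.10
Ending inventory (cost pool remaining) = $11,774.90

COGS = $10,811.10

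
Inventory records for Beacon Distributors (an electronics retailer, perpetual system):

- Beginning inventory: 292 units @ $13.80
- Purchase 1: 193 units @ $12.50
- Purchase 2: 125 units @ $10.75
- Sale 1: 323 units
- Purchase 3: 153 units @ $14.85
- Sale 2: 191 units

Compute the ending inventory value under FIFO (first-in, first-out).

Sale 1 (323) [FIFO — oldest first]: 292 @ $13.80 + 31 @ $12.50 = $4,417.10
Sale 2 (191) [FIFO — oldest first]: 162 @ $12.50 + 29 @ $10.75 = $2,336.75
Total COGS = $4,417.10 + $2,336.75 = $6,753.85
Ending inventory: 96 @ $10.75 + 153 @ $14.85 = $3,304.05

Ending inventory = $3,304.05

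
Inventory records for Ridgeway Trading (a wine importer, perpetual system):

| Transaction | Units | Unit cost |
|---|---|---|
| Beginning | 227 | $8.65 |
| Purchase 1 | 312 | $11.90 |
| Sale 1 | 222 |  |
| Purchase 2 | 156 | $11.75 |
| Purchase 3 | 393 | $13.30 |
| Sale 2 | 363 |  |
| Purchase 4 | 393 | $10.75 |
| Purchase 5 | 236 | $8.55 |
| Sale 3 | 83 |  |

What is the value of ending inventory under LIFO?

Sale 1 (222) [LIFO — newest first]: 222 @ $11.90 = $2,641.80
Sale 2 (363) [LIFO — newest first]: 363 @ $13.30 = $4,827.90
Sale 3 (83) [LIFO — newest first]: 83 @ $8.55 = $709.65
Total COGS = $2,641.80 + $4,827.90 + $709.65 = $8,179.35
Ending inventory: 227 @ $8.65 + 90 @ $11.90 + 156 @ $11.75 + 30 @ $13.30 + 393 @ $10.75 + 153 @ $8.55 = $10,799.45
Check: goods available $18,978.80 = COGS $8,179.35 + ending $10,799.45

Ending inventory = $10,799.45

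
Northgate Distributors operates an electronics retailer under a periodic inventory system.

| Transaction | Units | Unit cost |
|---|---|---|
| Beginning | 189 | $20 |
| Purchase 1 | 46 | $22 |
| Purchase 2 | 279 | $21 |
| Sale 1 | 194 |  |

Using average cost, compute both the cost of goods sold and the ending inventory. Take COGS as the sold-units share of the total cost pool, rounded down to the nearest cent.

Sale 1, sell 194: 194/514 × $10,651.00 → $4,020.02
Ending inventory (cost pool remaining) = $6,630.98

COGS = $4,020.02; ending inventory = $6,630.98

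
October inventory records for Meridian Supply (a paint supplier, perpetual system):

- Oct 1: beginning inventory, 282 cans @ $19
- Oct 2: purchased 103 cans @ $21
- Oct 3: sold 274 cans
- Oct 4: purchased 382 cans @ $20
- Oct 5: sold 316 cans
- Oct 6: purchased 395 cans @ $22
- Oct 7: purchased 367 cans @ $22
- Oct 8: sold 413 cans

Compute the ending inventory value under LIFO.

Ending inventory = $11,107

Oct 3, 274 sold [LIFO — newest first]: 103 @ $21 + 171 @ $19 = $5,412
Oct 5, 316 sold [LIFO — newest first]: 316 @ $20 = $6,320
Oct 8, 413 sold [LIFO — newest first]: 367 @ $22 + 46 @ $22 = $9,086
Total COGS = $5,412 + $6,320 + $9,086 = $20,818
Ending inventory: 111 @ $19 + 66 @ $20 + 349 @ $22 = $11,107
Check: goods available $31,925 = COGS $20,818 + ending $11,107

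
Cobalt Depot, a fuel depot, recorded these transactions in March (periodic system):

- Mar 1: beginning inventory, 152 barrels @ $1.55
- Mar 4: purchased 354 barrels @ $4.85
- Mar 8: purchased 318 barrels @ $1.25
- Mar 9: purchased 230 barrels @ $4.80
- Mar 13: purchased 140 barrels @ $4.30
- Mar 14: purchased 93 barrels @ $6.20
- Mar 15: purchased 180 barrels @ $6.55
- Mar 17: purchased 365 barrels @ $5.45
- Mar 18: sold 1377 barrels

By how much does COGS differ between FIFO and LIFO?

FIFO COGS: 152 @ $1.55 + 354 @ $4.85 + 318 @ $1.25 + 230 @ $4.80 + 140 @ $4.30 + 93 @ $6.20 + 90 @ $6.55 = $5,222.10
LIFO COGS: 365 @ $5.45 + 180 @ $6.55 + 93 @ $6.20 + 140 @ $4.30 + 230 @ $4.80 + 318 @ $1.25 + 51 @ $4.85 = $6,095.70
Difference = |$5,222.10 − $6,095.70| = $873.60

$873.60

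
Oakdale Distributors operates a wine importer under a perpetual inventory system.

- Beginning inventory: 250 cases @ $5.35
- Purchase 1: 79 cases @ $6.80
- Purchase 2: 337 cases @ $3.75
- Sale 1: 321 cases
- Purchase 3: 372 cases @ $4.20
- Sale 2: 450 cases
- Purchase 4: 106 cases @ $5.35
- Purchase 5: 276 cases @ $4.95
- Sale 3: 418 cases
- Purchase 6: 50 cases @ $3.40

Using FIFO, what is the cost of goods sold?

Sale 1 (321) [FIFO — oldest first]: 250 @ $5.35 + 71 @ $6.80 = $1,820.30
Sale 2 (450) [FIFO — oldest first]: 8 @ $6.80 + 337 @ $3.75 + 105 @ $4.20 = $1,759.15
Sale 3 (418) [FIFO — oldest first]: 267 @ $4.20 + 106 @ $5.35 + 45 @ $4.95 = $1,911.25
Total COGS = $1,820.30 + $1,759.15 + $1,911.25 = $5,490.70
Ending inventory: 231 @ $4.95 + 50 @ $3.40 = $1,313.45

COGS = $5,490.70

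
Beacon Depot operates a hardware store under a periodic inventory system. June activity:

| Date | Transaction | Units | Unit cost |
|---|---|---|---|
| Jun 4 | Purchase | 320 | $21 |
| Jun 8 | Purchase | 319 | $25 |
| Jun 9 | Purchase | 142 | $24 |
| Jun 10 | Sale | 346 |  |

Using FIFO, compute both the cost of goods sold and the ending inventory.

COGS = $7,370; ending inventory = $10,733

Jun 10, 346 sold [FIFO — oldest first]: 320 @ $21 + 26 @ $25 = $7,370
Ending inventory: 293 @ $25 + 142 @ $24 = $10,733
Check: goods available $18,103 = COGS $7,370 + ending $10,733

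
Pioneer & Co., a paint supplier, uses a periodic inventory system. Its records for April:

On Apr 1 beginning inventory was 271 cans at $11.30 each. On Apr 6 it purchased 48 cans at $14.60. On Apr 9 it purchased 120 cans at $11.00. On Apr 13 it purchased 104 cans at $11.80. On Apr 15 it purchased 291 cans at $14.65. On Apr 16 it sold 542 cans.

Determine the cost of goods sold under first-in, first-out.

Apr 16, 542 sold [FIFO — oldest first]: 271 @ $11.30 + 48 @ $14.60 + 120 @ $11.00 + 103 @ $11.80 = $6,298.50
Ending inventory: 1 @ $11.80 + 291 @ $14.65 = $4,274.95
Check: goods available $10,573.45 = COGS $6,298.50 + ending $4,274.95

COGS = $6,298.50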